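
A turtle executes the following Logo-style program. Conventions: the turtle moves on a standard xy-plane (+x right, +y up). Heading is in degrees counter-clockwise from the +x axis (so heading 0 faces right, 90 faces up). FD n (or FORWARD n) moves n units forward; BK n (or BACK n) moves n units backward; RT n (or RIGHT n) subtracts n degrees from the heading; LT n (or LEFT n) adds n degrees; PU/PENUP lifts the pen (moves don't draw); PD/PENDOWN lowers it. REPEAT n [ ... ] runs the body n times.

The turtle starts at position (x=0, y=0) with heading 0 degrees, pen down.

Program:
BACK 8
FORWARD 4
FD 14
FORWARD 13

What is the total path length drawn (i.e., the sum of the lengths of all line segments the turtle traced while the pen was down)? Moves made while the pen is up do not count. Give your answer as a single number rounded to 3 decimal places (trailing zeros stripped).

Answer: 39

Derivation:
Executing turtle program step by step:
Start: pos=(0,0), heading=0, pen down
BK 8: (0,0) -> (-8,0) [heading=0, draw]
FD 4: (-8,0) -> (-4,0) [heading=0, draw]
FD 14: (-4,0) -> (10,0) [heading=0, draw]
FD 13: (10,0) -> (23,0) [heading=0, draw]
Final: pos=(23,0), heading=0, 4 segment(s) drawn

Segment lengths:
  seg 1: (0,0) -> (-8,0), length = 8
  seg 2: (-8,0) -> (-4,0), length = 4
  seg 3: (-4,0) -> (10,0), length = 14
  seg 4: (10,0) -> (23,0), length = 13
Total = 39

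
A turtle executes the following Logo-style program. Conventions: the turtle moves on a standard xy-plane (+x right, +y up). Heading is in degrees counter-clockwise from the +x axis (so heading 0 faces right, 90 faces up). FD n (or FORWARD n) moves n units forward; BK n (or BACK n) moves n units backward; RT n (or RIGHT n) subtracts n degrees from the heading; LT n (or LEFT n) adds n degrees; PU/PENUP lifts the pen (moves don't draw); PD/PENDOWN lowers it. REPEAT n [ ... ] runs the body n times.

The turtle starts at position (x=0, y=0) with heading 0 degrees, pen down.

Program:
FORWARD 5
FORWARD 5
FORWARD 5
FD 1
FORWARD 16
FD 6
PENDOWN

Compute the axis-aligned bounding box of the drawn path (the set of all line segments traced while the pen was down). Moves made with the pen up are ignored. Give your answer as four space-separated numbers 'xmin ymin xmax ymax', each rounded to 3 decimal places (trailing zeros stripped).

Executing turtle program step by step:
Start: pos=(0,0), heading=0, pen down
FD 5: (0,0) -> (5,0) [heading=0, draw]
FD 5: (5,0) -> (10,0) [heading=0, draw]
FD 5: (10,0) -> (15,0) [heading=0, draw]
FD 1: (15,0) -> (16,0) [heading=0, draw]
FD 16: (16,0) -> (32,0) [heading=0, draw]
FD 6: (32,0) -> (38,0) [heading=0, draw]
PD: pen down
Final: pos=(38,0), heading=0, 6 segment(s) drawn

Segment endpoints: x in {0, 5, 10, 15, 16, 32, 38}, y in {0}
xmin=0, ymin=0, xmax=38, ymax=0

Answer: 0 0 38 0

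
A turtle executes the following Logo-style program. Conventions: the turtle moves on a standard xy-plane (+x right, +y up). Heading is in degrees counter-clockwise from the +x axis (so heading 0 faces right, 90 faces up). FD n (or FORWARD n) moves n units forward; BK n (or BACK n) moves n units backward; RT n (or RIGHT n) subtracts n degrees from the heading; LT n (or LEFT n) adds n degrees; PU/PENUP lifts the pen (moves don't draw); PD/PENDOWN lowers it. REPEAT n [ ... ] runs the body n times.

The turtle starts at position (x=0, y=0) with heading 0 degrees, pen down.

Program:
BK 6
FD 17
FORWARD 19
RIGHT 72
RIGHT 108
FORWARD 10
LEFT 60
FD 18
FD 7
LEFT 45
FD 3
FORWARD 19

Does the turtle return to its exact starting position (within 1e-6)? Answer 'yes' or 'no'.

Answer: no

Derivation:
Executing turtle program step by step:
Start: pos=(0,0), heading=0, pen down
BK 6: (0,0) -> (-6,0) [heading=0, draw]
FD 17: (-6,0) -> (11,0) [heading=0, draw]
FD 19: (11,0) -> (30,0) [heading=0, draw]
RT 72: heading 0 -> 288
RT 108: heading 288 -> 180
FD 10: (30,0) -> (20,0) [heading=180, draw]
LT 60: heading 180 -> 240
FD 18: (20,0) -> (11,-15.588) [heading=240, draw]
FD 7: (11,-15.588) -> (7.5,-21.651) [heading=240, draw]
LT 45: heading 240 -> 285
FD 3: (7.5,-21.651) -> (8.276,-24.548) [heading=285, draw]
FD 19: (8.276,-24.548) -> (13.194,-42.901) [heading=285, draw]
Final: pos=(13.194,-42.901), heading=285, 8 segment(s) drawn

Start position: (0, 0)
Final position: (13.194, -42.901)
Distance = 44.884; >= 1e-6 -> NOT closed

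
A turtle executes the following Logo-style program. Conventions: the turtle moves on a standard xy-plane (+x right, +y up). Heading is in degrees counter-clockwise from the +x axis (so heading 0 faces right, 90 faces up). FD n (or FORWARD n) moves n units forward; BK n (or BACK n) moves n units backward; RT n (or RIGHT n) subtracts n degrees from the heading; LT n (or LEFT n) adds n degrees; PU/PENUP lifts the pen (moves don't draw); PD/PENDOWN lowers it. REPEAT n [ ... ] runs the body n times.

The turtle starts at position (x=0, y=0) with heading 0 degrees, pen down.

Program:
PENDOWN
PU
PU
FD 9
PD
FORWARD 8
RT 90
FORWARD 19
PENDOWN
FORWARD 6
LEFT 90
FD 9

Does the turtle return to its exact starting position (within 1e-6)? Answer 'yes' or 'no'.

Answer: no

Derivation:
Executing turtle program step by step:
Start: pos=(0,0), heading=0, pen down
PD: pen down
PU: pen up
PU: pen up
FD 9: (0,0) -> (9,0) [heading=0, move]
PD: pen down
FD 8: (9,0) -> (17,0) [heading=0, draw]
RT 90: heading 0 -> 270
FD 19: (17,0) -> (17,-19) [heading=270, draw]
PD: pen down
FD 6: (17,-19) -> (17,-25) [heading=270, draw]
LT 90: heading 270 -> 0
FD 9: (17,-25) -> (26,-25) [heading=0, draw]
Final: pos=(26,-25), heading=0, 4 segment(s) drawn

Start position: (0, 0)
Final position: (26, -25)
Distance = 36.069; >= 1e-6 -> NOT closed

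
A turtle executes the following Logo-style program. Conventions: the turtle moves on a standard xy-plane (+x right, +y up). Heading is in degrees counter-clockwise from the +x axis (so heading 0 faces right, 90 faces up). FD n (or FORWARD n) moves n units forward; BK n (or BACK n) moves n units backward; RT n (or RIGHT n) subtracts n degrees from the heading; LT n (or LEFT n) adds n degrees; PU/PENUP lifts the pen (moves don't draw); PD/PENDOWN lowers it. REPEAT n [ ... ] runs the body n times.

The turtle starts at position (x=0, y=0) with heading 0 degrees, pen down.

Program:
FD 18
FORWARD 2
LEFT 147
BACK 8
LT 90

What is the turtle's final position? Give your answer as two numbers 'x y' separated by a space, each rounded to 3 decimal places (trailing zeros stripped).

Executing turtle program step by step:
Start: pos=(0,0), heading=0, pen down
FD 18: (0,0) -> (18,0) [heading=0, draw]
FD 2: (18,0) -> (20,0) [heading=0, draw]
LT 147: heading 0 -> 147
BK 8: (20,0) -> (26.709,-4.357) [heading=147, draw]
LT 90: heading 147 -> 237
Final: pos=(26.709,-4.357), heading=237, 3 segment(s) drawn

Answer: 26.709 -4.357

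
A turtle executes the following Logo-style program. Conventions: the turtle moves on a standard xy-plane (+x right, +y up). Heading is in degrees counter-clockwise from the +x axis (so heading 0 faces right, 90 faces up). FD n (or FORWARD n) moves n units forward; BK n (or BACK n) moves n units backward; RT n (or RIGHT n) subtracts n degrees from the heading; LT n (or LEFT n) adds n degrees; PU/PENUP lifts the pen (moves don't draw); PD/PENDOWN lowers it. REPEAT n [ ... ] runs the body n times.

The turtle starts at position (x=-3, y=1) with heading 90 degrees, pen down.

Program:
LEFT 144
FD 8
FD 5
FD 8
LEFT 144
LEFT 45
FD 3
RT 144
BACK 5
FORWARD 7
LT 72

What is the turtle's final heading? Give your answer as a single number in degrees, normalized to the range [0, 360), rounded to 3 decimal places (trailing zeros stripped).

Executing turtle program step by step:
Start: pos=(-3,1), heading=90, pen down
LT 144: heading 90 -> 234
FD 8: (-3,1) -> (-7.702,-5.472) [heading=234, draw]
FD 5: (-7.702,-5.472) -> (-10.641,-9.517) [heading=234, draw]
FD 8: (-10.641,-9.517) -> (-15.343,-15.989) [heading=234, draw]
LT 144: heading 234 -> 18
LT 45: heading 18 -> 63
FD 3: (-15.343,-15.989) -> (-13.982,-13.316) [heading=63, draw]
RT 144: heading 63 -> 279
BK 5: (-13.982,-13.316) -> (-14.764,-8.378) [heading=279, draw]
FD 7: (-14.764,-8.378) -> (-13.669,-15.292) [heading=279, draw]
LT 72: heading 279 -> 351
Final: pos=(-13.669,-15.292), heading=351, 6 segment(s) drawn

Answer: 351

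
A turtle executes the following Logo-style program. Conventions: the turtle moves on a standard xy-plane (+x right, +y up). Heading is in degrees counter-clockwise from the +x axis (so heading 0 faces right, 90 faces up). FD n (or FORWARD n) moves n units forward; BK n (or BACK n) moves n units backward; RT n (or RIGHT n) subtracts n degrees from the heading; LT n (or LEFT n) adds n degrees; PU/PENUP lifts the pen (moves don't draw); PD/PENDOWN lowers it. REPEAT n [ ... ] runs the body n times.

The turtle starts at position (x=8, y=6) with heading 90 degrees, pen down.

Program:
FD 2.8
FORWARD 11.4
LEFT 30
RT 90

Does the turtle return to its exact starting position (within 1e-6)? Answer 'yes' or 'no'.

Executing turtle program step by step:
Start: pos=(8,6), heading=90, pen down
FD 2.8: (8,6) -> (8,8.8) [heading=90, draw]
FD 11.4: (8,8.8) -> (8,20.2) [heading=90, draw]
LT 30: heading 90 -> 120
RT 90: heading 120 -> 30
Final: pos=(8,20.2), heading=30, 2 segment(s) drawn

Start position: (8, 6)
Final position: (8, 20.2)
Distance = 14.2; >= 1e-6 -> NOT closed

Answer: no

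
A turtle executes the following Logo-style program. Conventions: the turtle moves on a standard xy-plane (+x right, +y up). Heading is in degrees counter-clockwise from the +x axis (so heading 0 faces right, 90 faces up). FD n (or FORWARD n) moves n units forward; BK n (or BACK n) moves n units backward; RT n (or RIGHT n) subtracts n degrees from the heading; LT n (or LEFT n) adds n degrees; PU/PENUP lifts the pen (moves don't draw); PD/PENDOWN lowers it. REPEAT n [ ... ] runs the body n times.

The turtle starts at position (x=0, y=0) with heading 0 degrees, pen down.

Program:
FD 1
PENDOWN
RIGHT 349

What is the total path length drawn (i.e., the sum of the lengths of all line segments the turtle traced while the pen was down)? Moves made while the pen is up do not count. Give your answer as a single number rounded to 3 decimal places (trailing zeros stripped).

Executing turtle program step by step:
Start: pos=(0,0), heading=0, pen down
FD 1: (0,0) -> (1,0) [heading=0, draw]
PD: pen down
RT 349: heading 0 -> 11
Final: pos=(1,0), heading=11, 1 segment(s) drawn

Segment lengths:
  seg 1: (0,0) -> (1,0), length = 1
Total = 1

Answer: 1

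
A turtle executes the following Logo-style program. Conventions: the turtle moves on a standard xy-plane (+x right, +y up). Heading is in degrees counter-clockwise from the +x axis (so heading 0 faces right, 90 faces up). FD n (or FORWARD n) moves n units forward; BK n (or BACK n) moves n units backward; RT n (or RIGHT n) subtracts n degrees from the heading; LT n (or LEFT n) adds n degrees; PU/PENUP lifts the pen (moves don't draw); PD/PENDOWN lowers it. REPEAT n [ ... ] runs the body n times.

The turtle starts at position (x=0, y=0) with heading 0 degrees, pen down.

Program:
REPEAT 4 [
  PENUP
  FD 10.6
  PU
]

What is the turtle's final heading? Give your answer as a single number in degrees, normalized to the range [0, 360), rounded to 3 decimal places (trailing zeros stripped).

Executing turtle program step by step:
Start: pos=(0,0), heading=0, pen down
REPEAT 4 [
  -- iteration 1/4 --
  PU: pen up
  FD 10.6: (0,0) -> (10.6,0) [heading=0, move]
  PU: pen up
  -- iteration 2/4 --
  PU: pen up
  FD 10.6: (10.6,0) -> (21.2,0) [heading=0, move]
  PU: pen up
  -- iteration 3/4 --
  PU: pen up
  FD 10.6: (21.2,0) -> (31.8,0) [heading=0, move]
  PU: pen up
  -- iteration 4/4 --
  PU: pen up
  FD 10.6: (31.8,0) -> (42.4,0) [heading=0, move]
  PU: pen up
]
Final: pos=(42.4,0), heading=0, 0 segment(s) drawn

Answer: 0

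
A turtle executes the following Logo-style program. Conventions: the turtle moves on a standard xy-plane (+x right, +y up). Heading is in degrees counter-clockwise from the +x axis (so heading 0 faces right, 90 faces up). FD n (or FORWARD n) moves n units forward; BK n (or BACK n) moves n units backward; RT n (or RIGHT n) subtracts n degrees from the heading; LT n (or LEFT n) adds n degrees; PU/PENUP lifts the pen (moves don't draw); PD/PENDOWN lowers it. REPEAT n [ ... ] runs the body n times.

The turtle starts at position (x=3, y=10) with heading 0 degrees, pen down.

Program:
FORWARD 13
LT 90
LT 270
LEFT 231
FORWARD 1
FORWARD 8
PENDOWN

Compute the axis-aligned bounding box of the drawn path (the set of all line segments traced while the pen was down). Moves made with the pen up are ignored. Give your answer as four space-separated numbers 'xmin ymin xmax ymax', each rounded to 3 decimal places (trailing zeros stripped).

Executing turtle program step by step:
Start: pos=(3,10), heading=0, pen down
FD 13: (3,10) -> (16,10) [heading=0, draw]
LT 90: heading 0 -> 90
LT 270: heading 90 -> 0
LT 231: heading 0 -> 231
FD 1: (16,10) -> (15.371,9.223) [heading=231, draw]
FD 8: (15.371,9.223) -> (10.336,3.006) [heading=231, draw]
PD: pen down
Final: pos=(10.336,3.006), heading=231, 3 segment(s) drawn

Segment endpoints: x in {3, 10.336, 15.371, 16}, y in {3.006, 9.223, 10}
xmin=3, ymin=3.006, xmax=16, ymax=10

Answer: 3 3.006 16 10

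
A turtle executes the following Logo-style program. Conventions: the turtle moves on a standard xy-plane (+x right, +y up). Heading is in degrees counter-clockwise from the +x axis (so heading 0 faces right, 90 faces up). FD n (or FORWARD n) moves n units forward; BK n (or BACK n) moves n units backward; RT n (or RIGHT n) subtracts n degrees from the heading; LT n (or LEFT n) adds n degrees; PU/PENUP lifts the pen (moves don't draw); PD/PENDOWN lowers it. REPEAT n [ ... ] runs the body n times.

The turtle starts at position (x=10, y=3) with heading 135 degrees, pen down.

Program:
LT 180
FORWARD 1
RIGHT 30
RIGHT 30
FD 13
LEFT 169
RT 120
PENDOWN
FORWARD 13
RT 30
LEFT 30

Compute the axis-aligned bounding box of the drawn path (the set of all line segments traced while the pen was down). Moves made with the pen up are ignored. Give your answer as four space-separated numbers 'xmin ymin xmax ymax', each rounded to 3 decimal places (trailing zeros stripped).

Answer: 7.342 -21.042 14.612 3

Derivation:
Executing turtle program step by step:
Start: pos=(10,3), heading=135, pen down
LT 180: heading 135 -> 315
FD 1: (10,3) -> (10.707,2.293) [heading=315, draw]
RT 30: heading 315 -> 285
RT 30: heading 285 -> 255
FD 13: (10.707,2.293) -> (7.342,-10.264) [heading=255, draw]
LT 169: heading 255 -> 64
RT 120: heading 64 -> 304
PD: pen down
FD 13: (7.342,-10.264) -> (14.612,-21.042) [heading=304, draw]
RT 30: heading 304 -> 274
LT 30: heading 274 -> 304
Final: pos=(14.612,-21.042), heading=304, 3 segment(s) drawn

Segment endpoints: x in {7.342, 10, 10.707, 14.612}, y in {-21.042, -10.264, 2.293, 3}
xmin=7.342, ymin=-21.042, xmax=14.612, ymax=3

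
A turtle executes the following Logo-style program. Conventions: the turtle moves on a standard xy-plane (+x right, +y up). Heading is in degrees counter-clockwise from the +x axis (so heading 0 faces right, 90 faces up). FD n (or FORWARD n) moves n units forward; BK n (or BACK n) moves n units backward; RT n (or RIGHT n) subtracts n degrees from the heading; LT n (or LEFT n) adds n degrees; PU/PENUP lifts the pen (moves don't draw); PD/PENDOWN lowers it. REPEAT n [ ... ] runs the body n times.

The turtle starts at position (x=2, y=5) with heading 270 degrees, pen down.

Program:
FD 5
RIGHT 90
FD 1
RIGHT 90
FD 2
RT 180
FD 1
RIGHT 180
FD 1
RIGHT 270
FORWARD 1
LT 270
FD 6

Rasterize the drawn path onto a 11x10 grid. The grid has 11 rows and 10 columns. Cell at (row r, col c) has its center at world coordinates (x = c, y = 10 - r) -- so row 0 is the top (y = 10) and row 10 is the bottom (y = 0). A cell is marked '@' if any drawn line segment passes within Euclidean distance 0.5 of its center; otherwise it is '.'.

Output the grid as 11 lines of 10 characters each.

Answer: ..........
..........
@.........
@.........
@.........
@.@.......
@.@.......
@.@.......
@@@.......
.@@.......
.@@.......

Derivation:
Segment 0: (2,5) -> (2,0)
Segment 1: (2,0) -> (1,0)
Segment 2: (1,0) -> (1,2)
Segment 3: (1,2) -> (1,1)
Segment 4: (1,1) -> (1,2)
Segment 5: (1,2) -> (-0,2)
Segment 6: (-0,2) -> (-0,8)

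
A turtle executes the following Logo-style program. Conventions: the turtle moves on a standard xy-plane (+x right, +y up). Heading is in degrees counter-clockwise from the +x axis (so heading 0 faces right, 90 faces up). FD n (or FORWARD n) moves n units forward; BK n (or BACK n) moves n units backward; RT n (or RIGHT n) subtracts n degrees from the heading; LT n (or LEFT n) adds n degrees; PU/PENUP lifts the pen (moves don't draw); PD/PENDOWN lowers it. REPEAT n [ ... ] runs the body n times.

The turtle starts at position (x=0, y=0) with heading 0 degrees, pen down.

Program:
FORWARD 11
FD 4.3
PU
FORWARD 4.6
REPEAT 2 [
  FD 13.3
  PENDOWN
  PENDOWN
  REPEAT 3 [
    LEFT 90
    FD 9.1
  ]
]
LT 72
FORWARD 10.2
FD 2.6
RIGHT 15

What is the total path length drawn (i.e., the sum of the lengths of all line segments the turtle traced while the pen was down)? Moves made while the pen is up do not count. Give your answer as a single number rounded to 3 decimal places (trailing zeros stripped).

Executing turtle program step by step:
Start: pos=(0,0), heading=0, pen down
FD 11: (0,0) -> (11,0) [heading=0, draw]
FD 4.3: (11,0) -> (15.3,0) [heading=0, draw]
PU: pen up
FD 4.6: (15.3,0) -> (19.9,0) [heading=0, move]
REPEAT 2 [
  -- iteration 1/2 --
  FD 13.3: (19.9,0) -> (33.2,0) [heading=0, move]
  PD: pen down
  PD: pen down
  REPEAT 3 [
    -- iteration 1/3 --
    LT 90: heading 0 -> 90
    FD 9.1: (33.2,0) -> (33.2,9.1) [heading=90, draw]
    -- iteration 2/3 --
    LT 90: heading 90 -> 180
    FD 9.1: (33.2,9.1) -> (24.1,9.1) [heading=180, draw]
    -- iteration 3/3 --
    LT 90: heading 180 -> 270
    FD 9.1: (24.1,9.1) -> (24.1,0) [heading=270, draw]
  ]
  -- iteration 2/2 --
  FD 13.3: (24.1,0) -> (24.1,-13.3) [heading=270, draw]
  PD: pen down
  PD: pen down
  REPEAT 3 [
    -- iteration 1/3 --
    LT 90: heading 270 -> 0
    FD 9.1: (24.1,-13.3) -> (33.2,-13.3) [heading=0, draw]
    -- iteration 2/3 --
    LT 90: heading 0 -> 90
    FD 9.1: (33.2,-13.3) -> (33.2,-4.2) [heading=90, draw]
    -- iteration 3/3 --
    LT 90: heading 90 -> 180
    FD 9.1: (33.2,-4.2) -> (24.1,-4.2) [heading=180, draw]
  ]
]
LT 72: heading 180 -> 252
FD 10.2: (24.1,-4.2) -> (20.948,-13.901) [heading=252, draw]
FD 2.6: (20.948,-13.901) -> (20.145,-16.374) [heading=252, draw]
RT 15: heading 252 -> 237
Final: pos=(20.145,-16.374), heading=237, 11 segment(s) drawn

Segment lengths:
  seg 1: (0,0) -> (11,0), length = 11
  seg 2: (11,0) -> (15.3,0), length = 4.3
  seg 3: (33.2,0) -> (33.2,9.1), length = 9.1
  seg 4: (33.2,9.1) -> (24.1,9.1), length = 9.1
  seg 5: (24.1,9.1) -> (24.1,0), length = 9.1
  seg 6: (24.1,0) -> (24.1,-13.3), length = 13.3
  seg 7: (24.1,-13.3) -> (33.2,-13.3), length = 9.1
  seg 8: (33.2,-13.3) -> (33.2,-4.2), length = 9.1
  seg 9: (33.2,-4.2) -> (24.1,-4.2), length = 9.1
  seg 10: (24.1,-4.2) -> (20.948,-13.901), length = 10.2
  seg 11: (20.948,-13.901) -> (20.145,-16.374), length = 2.6
Total = 96

Answer: 96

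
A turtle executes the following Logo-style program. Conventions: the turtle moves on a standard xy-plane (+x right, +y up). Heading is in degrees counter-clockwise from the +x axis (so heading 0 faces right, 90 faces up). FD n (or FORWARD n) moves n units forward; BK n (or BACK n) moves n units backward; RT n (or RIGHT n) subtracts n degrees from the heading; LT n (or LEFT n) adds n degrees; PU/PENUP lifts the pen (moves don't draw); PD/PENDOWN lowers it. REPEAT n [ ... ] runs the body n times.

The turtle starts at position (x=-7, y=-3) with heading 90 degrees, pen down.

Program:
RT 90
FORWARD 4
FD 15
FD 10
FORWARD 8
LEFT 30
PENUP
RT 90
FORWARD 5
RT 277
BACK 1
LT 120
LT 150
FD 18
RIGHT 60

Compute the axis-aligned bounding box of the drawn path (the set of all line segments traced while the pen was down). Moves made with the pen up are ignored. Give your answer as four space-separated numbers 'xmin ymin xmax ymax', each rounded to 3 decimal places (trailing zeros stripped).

Executing turtle program step by step:
Start: pos=(-7,-3), heading=90, pen down
RT 90: heading 90 -> 0
FD 4: (-7,-3) -> (-3,-3) [heading=0, draw]
FD 15: (-3,-3) -> (12,-3) [heading=0, draw]
FD 10: (12,-3) -> (22,-3) [heading=0, draw]
FD 8: (22,-3) -> (30,-3) [heading=0, draw]
LT 30: heading 0 -> 30
PU: pen up
RT 90: heading 30 -> 300
FD 5: (30,-3) -> (32.5,-7.33) [heading=300, move]
RT 277: heading 300 -> 23
BK 1: (32.5,-7.33) -> (31.579,-7.721) [heading=23, move]
LT 120: heading 23 -> 143
LT 150: heading 143 -> 293
FD 18: (31.579,-7.721) -> (38.613,-24.29) [heading=293, move]
RT 60: heading 293 -> 233
Final: pos=(38.613,-24.29), heading=233, 4 segment(s) drawn

Segment endpoints: x in {-7, -3, 12, 22, 30}, y in {-3}
xmin=-7, ymin=-3, xmax=30, ymax=-3

Answer: -7 -3 30 -3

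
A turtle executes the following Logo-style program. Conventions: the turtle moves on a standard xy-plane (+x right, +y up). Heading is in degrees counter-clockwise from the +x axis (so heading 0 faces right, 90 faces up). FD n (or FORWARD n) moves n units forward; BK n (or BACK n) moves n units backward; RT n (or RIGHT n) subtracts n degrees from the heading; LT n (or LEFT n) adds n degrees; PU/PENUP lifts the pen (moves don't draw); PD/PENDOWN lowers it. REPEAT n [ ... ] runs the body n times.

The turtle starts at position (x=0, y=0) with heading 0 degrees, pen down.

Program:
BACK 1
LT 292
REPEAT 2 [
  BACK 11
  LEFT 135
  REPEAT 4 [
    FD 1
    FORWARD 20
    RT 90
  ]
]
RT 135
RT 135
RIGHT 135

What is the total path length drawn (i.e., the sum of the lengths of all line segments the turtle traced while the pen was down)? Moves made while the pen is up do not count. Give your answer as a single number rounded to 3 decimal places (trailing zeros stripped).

Executing turtle program step by step:
Start: pos=(0,0), heading=0, pen down
BK 1: (0,0) -> (-1,0) [heading=0, draw]
LT 292: heading 0 -> 292
REPEAT 2 [
  -- iteration 1/2 --
  BK 11: (-1,0) -> (-5.121,10.199) [heading=292, draw]
  LT 135: heading 292 -> 67
  REPEAT 4 [
    -- iteration 1/4 --
    FD 1: (-5.121,10.199) -> (-4.73,11.12) [heading=67, draw]
    FD 20: (-4.73,11.12) -> (3.085,29.53) [heading=67, draw]
    RT 90: heading 67 -> 337
    -- iteration 2/4 --
    FD 1: (3.085,29.53) -> (4.005,29.139) [heading=337, draw]
    FD 20: (4.005,29.139) -> (22.415,21.324) [heading=337, draw]
    RT 90: heading 337 -> 247
    -- iteration 3/4 --
    FD 1: (22.415,21.324) -> (22.025,20.404) [heading=247, draw]
    FD 20: (22.025,20.404) -> (14.21,1.994) [heading=247, draw]
    RT 90: heading 247 -> 157
    -- iteration 4/4 --
    FD 1: (14.21,1.994) -> (13.289,2.384) [heading=157, draw]
    FD 20: (13.289,2.384) -> (-5.121,10.199) [heading=157, draw]
    RT 90: heading 157 -> 67
  ]
  -- iteration 2/2 --
  BK 11: (-5.121,10.199) -> (-9.419,0.073) [heading=67, draw]
  LT 135: heading 67 -> 202
  REPEAT 4 [
    -- iteration 1/4 --
    FD 1: (-9.419,0.073) -> (-10.346,-0.301) [heading=202, draw]
    FD 20: (-10.346,-0.301) -> (-28.89,-7.793) [heading=202, draw]
    RT 90: heading 202 -> 112
    -- iteration 2/4 --
    FD 1: (-28.89,-7.793) -> (-29.264,-6.866) [heading=112, draw]
    FD 20: (-29.264,-6.866) -> (-36.756,11.678) [heading=112, draw]
    RT 90: heading 112 -> 22
    -- iteration 3/4 --
    FD 1: (-36.756,11.678) -> (-35.829,12.052) [heading=22, draw]
    FD 20: (-35.829,12.052) -> (-17.285,19.544) [heading=22, draw]
    RT 90: heading 22 -> 292
    -- iteration 4/4 --
    FD 1: (-17.285,19.544) -> (-16.911,18.617) [heading=292, draw]
    FD 20: (-16.911,18.617) -> (-9.419,0.073) [heading=292, draw]
    RT 90: heading 292 -> 202
  ]
]
RT 135: heading 202 -> 67
RT 135: heading 67 -> 292
RT 135: heading 292 -> 157
Final: pos=(-9.419,0.073), heading=157, 19 segment(s) drawn

Segment lengths:
  seg 1: (0,0) -> (-1,0), length = 1
  seg 2: (-1,0) -> (-5.121,10.199), length = 11
  seg 3: (-5.121,10.199) -> (-4.73,11.12), length = 1
  seg 4: (-4.73,11.12) -> (3.085,29.53), length = 20
  seg 5: (3.085,29.53) -> (4.005,29.139), length = 1
  seg 6: (4.005,29.139) -> (22.415,21.324), length = 20
  seg 7: (22.415,21.324) -> (22.025,20.404), length = 1
  seg 8: (22.025,20.404) -> (14.21,1.994), length = 20
  seg 9: (14.21,1.994) -> (13.289,2.384), length = 1
  seg 10: (13.289,2.384) -> (-5.121,10.199), length = 20
  seg 11: (-5.121,10.199) -> (-9.419,0.073), length = 11
  seg 12: (-9.419,0.073) -> (-10.346,-0.301), length = 1
  seg 13: (-10.346,-0.301) -> (-28.89,-7.793), length = 20
  seg 14: (-28.89,-7.793) -> (-29.264,-6.866), length = 1
  seg 15: (-29.264,-6.866) -> (-36.756,11.678), length = 20
  seg 16: (-36.756,11.678) -> (-35.829,12.052), length = 1
  seg 17: (-35.829,12.052) -> (-17.285,19.544), length = 20
  seg 18: (-17.285,19.544) -> (-16.911,18.617), length = 1
  seg 19: (-16.911,18.617) -> (-9.419,0.073), length = 20
Total = 191

Answer: 191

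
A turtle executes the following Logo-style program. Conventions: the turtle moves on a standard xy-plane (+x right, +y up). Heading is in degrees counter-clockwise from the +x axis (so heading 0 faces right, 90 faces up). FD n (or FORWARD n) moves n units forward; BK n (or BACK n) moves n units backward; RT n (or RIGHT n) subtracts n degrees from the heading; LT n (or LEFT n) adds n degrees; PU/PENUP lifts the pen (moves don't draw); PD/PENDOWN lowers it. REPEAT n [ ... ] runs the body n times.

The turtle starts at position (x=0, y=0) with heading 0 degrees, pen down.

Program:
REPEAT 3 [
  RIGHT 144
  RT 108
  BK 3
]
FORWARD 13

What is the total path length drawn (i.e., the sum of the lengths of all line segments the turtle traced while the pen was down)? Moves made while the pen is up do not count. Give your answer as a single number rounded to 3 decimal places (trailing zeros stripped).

Answer: 22

Derivation:
Executing turtle program step by step:
Start: pos=(0,0), heading=0, pen down
REPEAT 3 [
  -- iteration 1/3 --
  RT 144: heading 0 -> 216
  RT 108: heading 216 -> 108
  BK 3: (0,0) -> (0.927,-2.853) [heading=108, draw]
  -- iteration 2/3 --
  RT 144: heading 108 -> 324
  RT 108: heading 324 -> 216
  BK 3: (0.927,-2.853) -> (3.354,-1.09) [heading=216, draw]
  -- iteration 3/3 --
  RT 144: heading 216 -> 72
  RT 108: heading 72 -> 324
  BK 3: (3.354,-1.09) -> (0.927,0.674) [heading=324, draw]
]
FD 13: (0.927,0.674) -> (11.444,-6.968) [heading=324, draw]
Final: pos=(11.444,-6.968), heading=324, 4 segment(s) drawn

Segment lengths:
  seg 1: (0,0) -> (0.927,-2.853), length = 3
  seg 2: (0.927,-2.853) -> (3.354,-1.09), length = 3
  seg 3: (3.354,-1.09) -> (0.927,0.674), length = 3
  seg 4: (0.927,0.674) -> (11.444,-6.968), length = 13
Total = 22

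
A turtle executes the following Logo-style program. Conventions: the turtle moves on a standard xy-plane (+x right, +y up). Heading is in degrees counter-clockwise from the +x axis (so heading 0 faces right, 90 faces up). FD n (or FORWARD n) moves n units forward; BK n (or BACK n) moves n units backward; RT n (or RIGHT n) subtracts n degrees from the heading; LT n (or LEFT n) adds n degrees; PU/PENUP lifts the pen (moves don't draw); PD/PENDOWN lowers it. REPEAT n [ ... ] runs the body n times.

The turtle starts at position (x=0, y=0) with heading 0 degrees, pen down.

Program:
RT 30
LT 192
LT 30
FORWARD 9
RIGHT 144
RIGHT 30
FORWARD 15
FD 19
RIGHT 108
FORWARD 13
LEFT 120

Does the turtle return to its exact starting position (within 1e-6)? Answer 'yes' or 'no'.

Answer: no

Derivation:
Executing turtle program step by step:
Start: pos=(0,0), heading=0, pen down
RT 30: heading 0 -> 330
LT 192: heading 330 -> 162
LT 30: heading 162 -> 192
FD 9: (0,0) -> (-8.803,-1.871) [heading=192, draw]
RT 144: heading 192 -> 48
RT 30: heading 48 -> 18
FD 15: (-8.803,-1.871) -> (5.463,2.764) [heading=18, draw]
FD 19: (5.463,2.764) -> (23.533,8.635) [heading=18, draw]
RT 108: heading 18 -> 270
FD 13: (23.533,8.635) -> (23.533,-4.365) [heading=270, draw]
LT 120: heading 270 -> 30
Final: pos=(23.533,-4.365), heading=30, 4 segment(s) drawn

Start position: (0, 0)
Final position: (23.533, -4.365)
Distance = 23.934; >= 1e-6 -> NOT closed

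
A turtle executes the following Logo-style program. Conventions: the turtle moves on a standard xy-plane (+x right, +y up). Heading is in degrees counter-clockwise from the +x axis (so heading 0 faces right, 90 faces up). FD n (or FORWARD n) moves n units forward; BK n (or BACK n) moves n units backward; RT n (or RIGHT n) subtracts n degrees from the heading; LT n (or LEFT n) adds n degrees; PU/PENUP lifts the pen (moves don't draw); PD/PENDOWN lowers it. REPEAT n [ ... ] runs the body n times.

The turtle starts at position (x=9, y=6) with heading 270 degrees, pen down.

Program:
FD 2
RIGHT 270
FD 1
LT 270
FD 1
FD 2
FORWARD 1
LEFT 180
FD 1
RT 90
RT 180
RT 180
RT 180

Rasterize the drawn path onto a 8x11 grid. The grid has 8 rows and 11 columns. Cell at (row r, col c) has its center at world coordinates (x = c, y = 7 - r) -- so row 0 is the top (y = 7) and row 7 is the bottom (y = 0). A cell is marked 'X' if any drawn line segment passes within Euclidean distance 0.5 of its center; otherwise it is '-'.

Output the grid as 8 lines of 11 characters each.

Segment 0: (9,6) -> (9,4)
Segment 1: (9,4) -> (10,4)
Segment 2: (10,4) -> (10,3)
Segment 3: (10,3) -> (10,1)
Segment 4: (10,1) -> (10,0)
Segment 5: (10,0) -> (10,1)

Answer: -----------
---------X-
---------X-
---------XX
----------X
----------X
----------X
----------X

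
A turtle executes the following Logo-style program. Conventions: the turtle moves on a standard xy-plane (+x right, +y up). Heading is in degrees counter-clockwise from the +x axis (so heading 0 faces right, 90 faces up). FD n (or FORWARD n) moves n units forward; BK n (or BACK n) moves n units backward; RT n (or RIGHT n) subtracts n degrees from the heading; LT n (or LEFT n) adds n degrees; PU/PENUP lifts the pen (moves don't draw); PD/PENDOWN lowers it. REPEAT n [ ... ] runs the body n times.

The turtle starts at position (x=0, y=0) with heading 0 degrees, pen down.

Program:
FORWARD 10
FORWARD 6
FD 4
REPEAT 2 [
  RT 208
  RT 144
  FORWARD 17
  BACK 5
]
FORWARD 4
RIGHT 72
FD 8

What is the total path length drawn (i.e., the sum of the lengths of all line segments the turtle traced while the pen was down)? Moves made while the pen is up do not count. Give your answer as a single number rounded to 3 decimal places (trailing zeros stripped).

Executing turtle program step by step:
Start: pos=(0,0), heading=0, pen down
FD 10: (0,0) -> (10,0) [heading=0, draw]
FD 6: (10,0) -> (16,0) [heading=0, draw]
FD 4: (16,0) -> (20,0) [heading=0, draw]
REPEAT 2 [
  -- iteration 1/2 --
  RT 208: heading 0 -> 152
  RT 144: heading 152 -> 8
  FD 17: (20,0) -> (36.835,2.366) [heading=8, draw]
  BK 5: (36.835,2.366) -> (31.883,1.67) [heading=8, draw]
  -- iteration 2/2 --
  RT 208: heading 8 -> 160
  RT 144: heading 160 -> 16
  FD 17: (31.883,1.67) -> (48.225,6.356) [heading=16, draw]
  BK 5: (48.225,6.356) -> (43.418,4.978) [heading=16, draw]
]
FD 4: (43.418,4.978) -> (47.263,6.08) [heading=16, draw]
RT 72: heading 16 -> 304
FD 8: (47.263,6.08) -> (51.737,-0.552) [heading=304, draw]
Final: pos=(51.737,-0.552), heading=304, 9 segment(s) drawn

Segment lengths:
  seg 1: (0,0) -> (10,0), length = 10
  seg 2: (10,0) -> (16,0), length = 6
  seg 3: (16,0) -> (20,0), length = 4
  seg 4: (20,0) -> (36.835,2.366), length = 17
  seg 5: (36.835,2.366) -> (31.883,1.67), length = 5
  seg 6: (31.883,1.67) -> (48.225,6.356), length = 17
  seg 7: (48.225,6.356) -> (43.418,4.978), length = 5
  seg 8: (43.418,4.978) -> (47.263,6.08), length = 4
  seg 9: (47.263,6.08) -> (51.737,-0.552), length = 8
Total = 76

Answer: 76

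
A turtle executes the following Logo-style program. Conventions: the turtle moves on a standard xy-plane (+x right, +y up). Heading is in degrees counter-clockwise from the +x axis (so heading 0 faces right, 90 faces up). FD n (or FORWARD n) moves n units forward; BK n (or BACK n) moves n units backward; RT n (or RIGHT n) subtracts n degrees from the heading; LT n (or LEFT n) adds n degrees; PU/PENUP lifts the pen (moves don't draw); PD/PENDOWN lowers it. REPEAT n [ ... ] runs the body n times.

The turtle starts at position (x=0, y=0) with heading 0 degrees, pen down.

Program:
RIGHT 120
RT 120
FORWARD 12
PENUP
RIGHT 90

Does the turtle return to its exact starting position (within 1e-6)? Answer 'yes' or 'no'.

Answer: no

Derivation:
Executing turtle program step by step:
Start: pos=(0,0), heading=0, pen down
RT 120: heading 0 -> 240
RT 120: heading 240 -> 120
FD 12: (0,0) -> (-6,10.392) [heading=120, draw]
PU: pen up
RT 90: heading 120 -> 30
Final: pos=(-6,10.392), heading=30, 1 segment(s) drawn

Start position: (0, 0)
Final position: (-6, 10.392)
Distance = 12; >= 1e-6 -> NOT closed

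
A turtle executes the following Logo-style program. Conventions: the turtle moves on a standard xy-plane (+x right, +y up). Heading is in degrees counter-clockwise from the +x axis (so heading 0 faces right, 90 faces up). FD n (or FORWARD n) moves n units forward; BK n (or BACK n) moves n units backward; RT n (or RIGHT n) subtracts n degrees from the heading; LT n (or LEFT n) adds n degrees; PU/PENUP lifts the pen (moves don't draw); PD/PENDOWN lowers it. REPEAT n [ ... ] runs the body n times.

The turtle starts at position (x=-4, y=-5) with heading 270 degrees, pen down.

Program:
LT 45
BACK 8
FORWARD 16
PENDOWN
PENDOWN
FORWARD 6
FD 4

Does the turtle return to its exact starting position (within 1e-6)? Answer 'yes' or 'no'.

Executing turtle program step by step:
Start: pos=(-4,-5), heading=270, pen down
LT 45: heading 270 -> 315
BK 8: (-4,-5) -> (-9.657,0.657) [heading=315, draw]
FD 16: (-9.657,0.657) -> (1.657,-10.657) [heading=315, draw]
PD: pen down
PD: pen down
FD 6: (1.657,-10.657) -> (5.899,-14.899) [heading=315, draw]
FD 4: (5.899,-14.899) -> (8.728,-17.728) [heading=315, draw]
Final: pos=(8.728,-17.728), heading=315, 4 segment(s) drawn

Start position: (-4, -5)
Final position: (8.728, -17.728)
Distance = 18; >= 1e-6 -> NOT closed

Answer: no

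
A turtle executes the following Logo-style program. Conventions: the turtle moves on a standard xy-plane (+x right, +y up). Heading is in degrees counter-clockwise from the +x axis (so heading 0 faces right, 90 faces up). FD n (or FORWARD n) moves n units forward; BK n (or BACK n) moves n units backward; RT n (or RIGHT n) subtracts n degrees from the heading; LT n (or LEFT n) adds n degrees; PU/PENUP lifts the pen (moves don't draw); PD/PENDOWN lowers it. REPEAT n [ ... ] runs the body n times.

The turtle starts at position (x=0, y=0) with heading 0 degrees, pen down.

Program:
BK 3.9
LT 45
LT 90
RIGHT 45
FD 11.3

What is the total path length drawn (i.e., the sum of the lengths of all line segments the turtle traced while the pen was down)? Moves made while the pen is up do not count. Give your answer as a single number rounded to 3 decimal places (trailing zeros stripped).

Executing turtle program step by step:
Start: pos=(0,0), heading=0, pen down
BK 3.9: (0,0) -> (-3.9,0) [heading=0, draw]
LT 45: heading 0 -> 45
LT 90: heading 45 -> 135
RT 45: heading 135 -> 90
FD 11.3: (-3.9,0) -> (-3.9,11.3) [heading=90, draw]
Final: pos=(-3.9,11.3), heading=90, 2 segment(s) drawn

Segment lengths:
  seg 1: (0,0) -> (-3.9,0), length = 3.9
  seg 2: (-3.9,0) -> (-3.9,11.3), length = 11.3
Total = 15.2

Answer: 15.2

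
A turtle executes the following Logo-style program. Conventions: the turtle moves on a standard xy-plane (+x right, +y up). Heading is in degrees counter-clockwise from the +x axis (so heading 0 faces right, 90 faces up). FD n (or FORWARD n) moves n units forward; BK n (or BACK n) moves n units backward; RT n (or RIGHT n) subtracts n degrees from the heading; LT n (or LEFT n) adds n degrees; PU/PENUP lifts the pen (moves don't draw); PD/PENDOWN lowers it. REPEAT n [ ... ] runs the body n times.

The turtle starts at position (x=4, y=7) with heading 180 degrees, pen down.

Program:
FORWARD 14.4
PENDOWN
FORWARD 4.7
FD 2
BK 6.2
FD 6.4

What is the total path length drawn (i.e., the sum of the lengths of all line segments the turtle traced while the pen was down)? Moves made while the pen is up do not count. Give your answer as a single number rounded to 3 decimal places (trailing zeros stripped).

Executing turtle program step by step:
Start: pos=(4,7), heading=180, pen down
FD 14.4: (4,7) -> (-10.4,7) [heading=180, draw]
PD: pen down
FD 4.7: (-10.4,7) -> (-15.1,7) [heading=180, draw]
FD 2: (-15.1,7) -> (-17.1,7) [heading=180, draw]
BK 6.2: (-17.1,7) -> (-10.9,7) [heading=180, draw]
FD 6.4: (-10.9,7) -> (-17.3,7) [heading=180, draw]
Final: pos=(-17.3,7), heading=180, 5 segment(s) drawn

Segment lengths:
  seg 1: (4,7) -> (-10.4,7), length = 14.4
  seg 2: (-10.4,7) -> (-15.1,7), length = 4.7
  seg 3: (-15.1,7) -> (-17.1,7), length = 2
  seg 4: (-17.1,7) -> (-10.9,7), length = 6.2
  seg 5: (-10.9,7) -> (-17.3,7), length = 6.4
Total = 33.7

Answer: 33.7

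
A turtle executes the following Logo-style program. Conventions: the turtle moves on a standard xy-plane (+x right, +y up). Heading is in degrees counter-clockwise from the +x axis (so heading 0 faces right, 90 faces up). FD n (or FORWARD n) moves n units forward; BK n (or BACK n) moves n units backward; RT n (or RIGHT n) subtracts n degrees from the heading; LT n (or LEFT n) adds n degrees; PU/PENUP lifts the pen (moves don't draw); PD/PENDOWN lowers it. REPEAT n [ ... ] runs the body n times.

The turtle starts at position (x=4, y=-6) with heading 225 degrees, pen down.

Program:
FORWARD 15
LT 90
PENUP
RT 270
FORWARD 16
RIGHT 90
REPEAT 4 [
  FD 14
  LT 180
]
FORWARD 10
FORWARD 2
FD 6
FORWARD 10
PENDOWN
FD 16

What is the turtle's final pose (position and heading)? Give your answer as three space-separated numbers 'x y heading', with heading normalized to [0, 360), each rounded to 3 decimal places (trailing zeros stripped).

Answer: 35.82 -36.406 315

Derivation:
Executing turtle program step by step:
Start: pos=(4,-6), heading=225, pen down
FD 15: (4,-6) -> (-6.607,-16.607) [heading=225, draw]
LT 90: heading 225 -> 315
PU: pen up
RT 270: heading 315 -> 45
FD 16: (-6.607,-16.607) -> (4.707,-5.293) [heading=45, move]
RT 90: heading 45 -> 315
REPEAT 4 [
  -- iteration 1/4 --
  FD 14: (4.707,-5.293) -> (14.607,-15.192) [heading=315, move]
  LT 180: heading 315 -> 135
  -- iteration 2/4 --
  FD 14: (14.607,-15.192) -> (4.707,-5.293) [heading=135, move]
  LT 180: heading 135 -> 315
  -- iteration 3/4 --
  FD 14: (4.707,-5.293) -> (14.607,-15.192) [heading=315, move]
  LT 180: heading 315 -> 135
  -- iteration 4/4 --
  FD 14: (14.607,-15.192) -> (4.707,-5.293) [heading=135, move]
  LT 180: heading 135 -> 315
]
FD 10: (4.707,-5.293) -> (11.778,-12.364) [heading=315, move]
FD 2: (11.778,-12.364) -> (13.192,-13.778) [heading=315, move]
FD 6: (13.192,-13.778) -> (17.435,-18.021) [heading=315, move]
FD 10: (17.435,-18.021) -> (24.506,-25.092) [heading=315, move]
PD: pen down
FD 16: (24.506,-25.092) -> (35.82,-36.406) [heading=315, draw]
Final: pos=(35.82,-36.406), heading=315, 2 segment(s) drawn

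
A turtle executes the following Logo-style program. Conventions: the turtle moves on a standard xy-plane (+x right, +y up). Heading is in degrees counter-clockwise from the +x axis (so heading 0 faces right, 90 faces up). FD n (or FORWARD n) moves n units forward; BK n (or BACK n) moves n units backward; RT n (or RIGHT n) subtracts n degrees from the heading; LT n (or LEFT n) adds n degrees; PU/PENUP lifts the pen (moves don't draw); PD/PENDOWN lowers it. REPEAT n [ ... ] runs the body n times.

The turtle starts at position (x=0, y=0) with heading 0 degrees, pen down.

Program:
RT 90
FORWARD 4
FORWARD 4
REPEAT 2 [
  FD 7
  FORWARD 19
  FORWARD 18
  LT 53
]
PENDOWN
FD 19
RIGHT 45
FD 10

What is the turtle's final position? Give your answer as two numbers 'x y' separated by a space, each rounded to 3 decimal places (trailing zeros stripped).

Answer: 62.15 -78.091

Derivation:
Executing turtle program step by step:
Start: pos=(0,0), heading=0, pen down
RT 90: heading 0 -> 270
FD 4: (0,0) -> (0,-4) [heading=270, draw]
FD 4: (0,-4) -> (0,-8) [heading=270, draw]
REPEAT 2 [
  -- iteration 1/2 --
  FD 7: (0,-8) -> (0,-15) [heading=270, draw]
  FD 19: (0,-15) -> (0,-34) [heading=270, draw]
  FD 18: (0,-34) -> (0,-52) [heading=270, draw]
  LT 53: heading 270 -> 323
  -- iteration 2/2 --
  FD 7: (0,-52) -> (5.59,-56.213) [heading=323, draw]
  FD 19: (5.59,-56.213) -> (20.765,-67.647) [heading=323, draw]
  FD 18: (20.765,-67.647) -> (35.14,-78.48) [heading=323, draw]
  LT 53: heading 323 -> 16
]
PD: pen down
FD 19: (35.14,-78.48) -> (53.404,-73.243) [heading=16, draw]
RT 45: heading 16 -> 331
FD 10: (53.404,-73.243) -> (62.15,-78.091) [heading=331, draw]
Final: pos=(62.15,-78.091), heading=331, 10 segment(s) drawn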